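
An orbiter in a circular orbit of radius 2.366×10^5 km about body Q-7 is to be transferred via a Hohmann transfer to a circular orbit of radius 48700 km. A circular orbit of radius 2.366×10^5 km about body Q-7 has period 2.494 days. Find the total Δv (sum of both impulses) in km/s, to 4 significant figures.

From Kepler's third law T² = 4π²r³/μ at r = 2.366×10^5 km, T = 2.494 days = 2.494 × 86400 s = 2.154816×10^5 s: μ = 4π²r³/T² = 1.12612×10^7 km³/s².
Semi-major axis of the transfer orbit: a_t = (2.366×10^5 + 48700)/2 = 1.4265×10^5 km.
Circular speed at r₁: v₁ = √(μ/r₁) = √(1.12612×10^7/2.366×10^5) = 6.899 km/s.
On the transfer ellipse at r₁, vis-viva equation gives v_a = √[μ(2/r₁ − 1/a_t)] = 4.031 km/s.
First burn Δv₁ = |v_a − v₁| = 2.868 km/s.
At r₂, v₂ = √(μ/r₂) = 15.20643 km/s.
Transfer-orbit speed at r₂: v_p = √[μ(2/r₂ − 1/a_t)] = 19.58388 km/s.
Second burn Δv₂ = |v₂ − v_p| = 4.377 km/s.
Δv = Δv₁ + Δv₂ = 2.868 + 4.377 = 7.245 km/s.

Δv = 7.245 km/s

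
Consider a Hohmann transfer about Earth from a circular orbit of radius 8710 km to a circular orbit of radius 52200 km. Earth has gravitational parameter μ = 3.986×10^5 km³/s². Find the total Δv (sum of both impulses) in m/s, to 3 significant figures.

Δv = 3380 m/s

Transfer-ellipse semi-major axis a_t = (r₁ + r₂)/2 = (8710 + 52200)/2 = 30455 km.
At r₁ the circular-orbit speed is v₁ = √(μ/r₁) = 6.7649 km/s.
Transfer-orbit speed at r₁ (vis-viva equation): v_p = √[μ(2/r₁ − 1/a_t)] = 8.8566 km/s.
First burn Δv₁ = |v_p − v₁| = 2.0917 km/s.
Circular speed at r₂: v₂ = √(μ/r₂) = 2.7633 km/s.
Transfer-orbit speed at r₂: v_a = √[μ(2/r₂ − 1/a_t)] = 1.4778 km/s.
Second burn Δv₂ = |v₂ − v_a| = 1.2855 km/s.
Δv = Δv₁ + Δv₂ = 2.0917 + 1.2855 = 3.377 km/s.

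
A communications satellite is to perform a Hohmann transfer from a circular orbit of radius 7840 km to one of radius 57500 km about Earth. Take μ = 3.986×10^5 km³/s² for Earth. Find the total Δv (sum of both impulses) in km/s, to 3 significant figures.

The Hohmann ellipse has a_t = (r₁ + r₂)/2 = 32670 km.
Circular speed at r₁: v₁ = √(μ/r₁) = √(3.986×10^5/7840) = 7.1303 km/s.
On the transfer ellipse at r₁, vis-viva equation gives v_p = √[μ(2/r₁ − 1/a_t)] = 9.4595 km/s.
First burn Δv₁ = |v_p − v₁| = 2.329 km/s.
At r₂, v₂ = √(μ/r₂) = 2.633 km/s.
Transfer-orbit speed at r₂: v_a = √[μ(2/r₂ − 1/a_t)] = 1.290 km/s.
Second burn Δv₂ = |v₂ − v_a| = 1.343 km/s.
Total Δv = Δv₁ + Δv₂ = 3.672 km/s.

Δv = 3.67 km/s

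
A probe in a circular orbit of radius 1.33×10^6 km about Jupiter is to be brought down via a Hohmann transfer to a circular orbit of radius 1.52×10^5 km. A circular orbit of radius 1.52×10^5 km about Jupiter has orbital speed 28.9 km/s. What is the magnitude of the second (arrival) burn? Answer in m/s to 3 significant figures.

Δv₂ = 9820 m/s

From the circular-orbit relation v² = μ/r at r = 1.52×10^5 km: μ = v²r = (28.9)² × 1.52×10^5 = 1.26952×10^8 km³/s².
Semi-major axis of the transfer orbit: a_t = (1.330×10^6 + 1.520×10^5)/2 = 7.410×10^5 km.
Circular speed at r = 1.520×10^5 km: v_c = √(μ/r) = 28.900 km/s.
Vis-viva on the transfer ellipse at r = 1.520×10^5 km gives v_t = √[μ(2/r − 1/a_t)] = 38.718 km/s.
Δv₂ = |v_t − v_c| = |38.718 − 28.900| = 9.818 km/s.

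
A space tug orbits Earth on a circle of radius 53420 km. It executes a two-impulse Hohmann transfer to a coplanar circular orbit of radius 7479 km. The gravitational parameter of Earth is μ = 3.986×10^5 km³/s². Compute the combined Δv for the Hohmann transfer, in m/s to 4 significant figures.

Δv = 3747 m/s

The Hohmann ellipse has a_t = (r₁ + r₂)/2 = 30449.5 km.
At r₁ the circular-orbit speed is v₁ = √(μ/r₁) = 2.732 km/s.
On the transfer ellipse at r₁, v² = μ(2/r − 1/a) gives v_a = √[μ(2/r₁ − 1/a_t)] = 1.354 km/s.
First burn Δv₁ = |v_a − v₁| = 1.378 km/s.
Circular speed at r₂: v₂ = √(μ/r₂) = 7.3004 km/s.
Transfer-orbit speed at r₂: v_p = √[μ(2/r₂ − 1/a_t)] = 9.6696 km/s.
Second burn Δv₂ = |v₂ − v_p| = 2.369 km/s.
Δv = Δv₁ + Δv₂ = 1.378 + 2.369 = 3.747 km/s.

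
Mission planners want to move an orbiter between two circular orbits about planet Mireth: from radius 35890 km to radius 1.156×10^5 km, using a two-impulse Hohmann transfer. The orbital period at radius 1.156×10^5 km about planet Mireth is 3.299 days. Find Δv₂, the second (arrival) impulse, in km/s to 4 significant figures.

From Kepler's third law T² = 4π²r³/μ at r = 1.156×10^5 km, T = 3.299 days = 3.299 × 86400 s = 2.850336×10^5 s: μ = 4π²r³/T² = 7.50656×10^5 km³/s².
Transfer-ellipse semi-major axis a_t = (r₁ + r₂)/2 = (35890 + 1.156×10^5)/2 = 75745 km.
On the circular orbit at r = 1.156×10^5 km, v_c = √(μ/r) = 2.54825 km/s.
Vis-viva on the transfer ellipse at r = 1.156×10^5 km gives v_t = √[μ(2/r − 1/a_t)] = 1.75409 km/s.
Δv₂ = |v_t − v_c| = |1.75409 − 2.54825| = 0.7942 km/s.

Δv₂ = 0.7942 km/s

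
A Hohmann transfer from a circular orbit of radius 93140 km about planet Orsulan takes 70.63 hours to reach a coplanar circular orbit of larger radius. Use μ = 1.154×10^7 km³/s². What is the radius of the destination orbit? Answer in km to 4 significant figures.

Transfer time t = 70.63 hours = 2.54268×10^5 s, and t = π√(a_t³/μ).
So a_t = (μ t²/π²)^(1/3) = (1.154×10^7 × (2.54268×10^5)² / π²)^(1/3) = 4.2283×10^5 km.
Since a_t = (r₁ + r₂)/2, r₂ = 2a_t − r₁ = 2×4.2283×10^5 − 93140 = 7.5252×10^5 km.

r₂ = 7.525×10^5 km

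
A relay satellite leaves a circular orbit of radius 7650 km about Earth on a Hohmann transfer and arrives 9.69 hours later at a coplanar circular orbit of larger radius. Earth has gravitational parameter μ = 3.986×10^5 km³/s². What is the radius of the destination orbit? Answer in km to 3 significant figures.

r₂ = 65600 km

Transfer time t = 9.69 hours = 34884 s, and t = π√(a_t³/μ).
So a_t = (μ t²/π²)^(1/3) = (3.986×10^5 × (34884)² / π²)^(1/3) = 36629 km.
Since a_t = (r₁ + r₂)/2, r₂ = 2a_t − r₁ = 2×36629 − 7650 = 65608 km.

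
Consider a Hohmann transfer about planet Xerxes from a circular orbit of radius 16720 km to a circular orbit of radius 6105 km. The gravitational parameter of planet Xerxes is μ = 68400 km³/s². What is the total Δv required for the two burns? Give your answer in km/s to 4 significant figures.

Δv = 1.248 km/s

Semi-major axis of the transfer orbit: a_t = (16720 + 6105)/2 = 11412.5 km.
Circular speed at r₁: v₁ = √(μ/r₁) = √(68400/16720) = 2.02260 km/s.
Transfer-orbit speed at r₁ (vis-viva): v_a = √[μ(2/r₁ − 1/a_t)] = 1.47932 km/s.
First burn Δv₁ = |v_a − v₁| = 0.54328 km/s.
Circular speed at r₂: v₂ = √(μ/r₂) = 3.347227 km/s.
Transfer-orbit speed at r₂: v_p = √[μ(2/r₂ − 1/a_t)] = 4.051473 km/s.
Second burn Δv₂ = |v₂ − v_p| = 0.70425 km/s.
Δv = Δv₁ + Δv₂ = 0.54328 + 0.70425 = 1.248 km/s.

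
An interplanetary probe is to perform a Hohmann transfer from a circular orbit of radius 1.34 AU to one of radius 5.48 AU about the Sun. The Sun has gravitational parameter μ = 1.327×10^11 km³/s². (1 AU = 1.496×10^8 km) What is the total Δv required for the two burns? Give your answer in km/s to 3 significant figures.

In km: r₁ = 1.34 × 1.496×10^8 = 2.00464×10^8 km; r₂ = 5.48 × 1.496×10^8 = 8.19808×10^8 km.
Transfer-ellipse semi-major axis a_t = (r₁ + r₂)/2 = (2.00464×10^8 + 8.19808×10^8)/2 = 5.10136×10^8 km.
Circular speed at r₁: v₁ = √(μ/r₁) = √(1.327×10^11/2.00464×10^8) = 25.729 km/s.
Transfer-orbit speed at r₁ (v² = μ(2/r − 1/a)): v_p = √[μ(2/r₁ − 1/a_t)] = 32.616 km/s.
First burn Δv₁ = |v_p − v₁| = 6.887 km/s.
Circular speed at r₂: v₂ = √(μ/r₂) = 12.7227 km/s.
Transfer-orbit speed at r₂: v_a = √[μ(2/r₂ − 1/a_t)] = 7.97544 km/s.
Second burn Δv₂ = |v₂ − v_a| = 4.747 km/s.
Total Δv = Δv₁ + Δv₂ = 11.63 km/s.

Δv = 11.6 km/s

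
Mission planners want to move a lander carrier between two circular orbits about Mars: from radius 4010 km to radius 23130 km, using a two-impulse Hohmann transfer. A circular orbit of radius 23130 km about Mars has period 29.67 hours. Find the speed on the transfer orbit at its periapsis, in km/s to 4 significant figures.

v = 4.266 km/s

From Kepler's third law T² = 4π²r³/μ at r = 23130 km, T = 29.67 hours = 29.67 × 3600 s = 1.06812×10^5 s: μ = 4π²r³/T² = 42820.0 km³/s².
The Hohmann ellipse has a_t = (r₁ + r₂)/2 = 13570 km.
The periapsis of the transfer ellipse is at r = 4010 km.
Applying v² = μ(2/r − 1/a_t): v = 4.266 km/s.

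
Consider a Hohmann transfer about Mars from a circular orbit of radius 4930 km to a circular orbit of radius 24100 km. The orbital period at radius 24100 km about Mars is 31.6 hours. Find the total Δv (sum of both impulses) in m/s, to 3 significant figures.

From Kepler's third law T² = 4π²r³/μ at r = 24100 km, T = 31.6 hours = 31.6 × 3600 s = 1.1376×10^5 s: μ = 4π²r³/T² = 42700.4 km³/s².
The Hohmann ellipse has a_t = (r₁ + r₂)/2 = 14515 km.
Circular speed at r₁: v₁ = √(μ/r₁) = √(42700.4/4930) = 2.9430 km/s.
Transfer-orbit speed at r₁ (vis-viva equation): v_p = √[μ(2/r₁ − 1/a_t)] = 3.7922 km/s.
First burn Δv₁ = |v_p − v₁| = 0.84920 km/s.
At r₂, v₂ = √(μ/r₂) = 1.33109 km/s.
Transfer-orbit speed at r₂: v_a = √[μ(2/r₂ − 1/a_t)] = 0.775751 km/s.
Second burn Δv₂ = |v₂ − v_a| = 0.55534 km/s.
Δv = Δv₁ + Δv₂ = 0.84920 + 0.55534 = 1.405 km/s.

Δv = 1400 m/s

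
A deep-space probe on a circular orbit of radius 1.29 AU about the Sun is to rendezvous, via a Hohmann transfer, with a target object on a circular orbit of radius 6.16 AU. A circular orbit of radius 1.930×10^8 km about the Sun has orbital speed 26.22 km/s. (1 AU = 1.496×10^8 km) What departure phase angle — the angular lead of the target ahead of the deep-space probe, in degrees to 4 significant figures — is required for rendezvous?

φ = 95.36°

From the circular-orbit relation v² = μ/r at r = 1.930×10^8 km: μ = v²r = (26.22)² × 1.930×10^8 = 1.32685×10^11 km³/s².
In km: r₁ = 1.29 × 1.496×10^8 = 1.92984×10^8 km; r₂ = 6.16 × 1.496×10^8 = 9.21536×10^8 km.
Semi-major axis of the transfer orbit: a_t = (1.92984×10^8 + 9.21536×10^8)/2 = 5.5726×10^8 km.
The half-period of the transfer ellipse is t = π√(a_t³/μ) = 1.13455×10^8 s.
The target's mean motion on its circular orbit is ω₂ = √(μ/r₂³) = 1.30210×10^-8 rad/s.
Angle swept by the target during transfer: ω₂·t = 1.4773 rad = 84.64°.
The deep-space probe traverses 180° on the transfer ellipse, so the target must lead by 180° − 84.64° = 95.36°.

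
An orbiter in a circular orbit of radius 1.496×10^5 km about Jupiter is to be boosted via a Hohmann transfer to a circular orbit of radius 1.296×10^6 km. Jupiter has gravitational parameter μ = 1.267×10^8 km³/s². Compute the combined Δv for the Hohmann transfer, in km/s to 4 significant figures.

Transfer-ellipse semi-major axis a_t = (r₁ + r₂)/2 = (1.496×10^5 + 1.296×10^6)/2 = 7.228×10^5 km.
Circular speed at r₁: v₁ = √(μ/r₁) = √(1.267×10^8/1.496×10^5) = 29.102 km/s.
Transfer-orbit speed at r₁ (vis-viva equation): v_p = √[μ(2/r₁ − 1/a_t)] = 38.969 km/s.
First burn Δv₁ = |v_p − v₁| = 9.867 km/s.
At r₂, v₂ = √(μ/r₂) = 9.887 km/s.
Transfer-orbit speed at r₂: v_a = √[μ(2/r₂ − 1/a_t)] = 4.498 km/s.
Second burn Δv₂ = |v₂ − v_a| = 5.389 km/s.
Δv = Δv₁ + Δv₂ = 9.867 + 5.389 = 15.26 km/s.

Δv = 15.26 km/s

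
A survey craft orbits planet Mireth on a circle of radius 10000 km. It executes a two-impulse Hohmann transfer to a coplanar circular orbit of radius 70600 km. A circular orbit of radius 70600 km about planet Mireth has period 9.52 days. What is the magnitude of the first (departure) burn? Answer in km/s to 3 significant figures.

From Kepler's third law T² = 4π²r³/μ at r = 70600 km, T = 9.52 days = 9.52 × 86400 s = 8.22528×10^5 s: μ = 4π²r³/T² = 20533.9 km³/s².
Semi-major axis of the transfer orbit: a_t = (10000 + 70600)/2 = 40300 km.
Circular speed at r = 10000 km: v_c = √(μ/r) = 1.43297 km/s.
Transfer-orbit speed at the same r (vis-viva, a = a_t): v_t = √[μ(2/r − 1/a_t)] = 1.89665 km/s.
Δv₁ = |v_t − v_c| = |1.89665 − 1.43297| = 0.4637 km/s.

Δv₁ = 0.464 km/s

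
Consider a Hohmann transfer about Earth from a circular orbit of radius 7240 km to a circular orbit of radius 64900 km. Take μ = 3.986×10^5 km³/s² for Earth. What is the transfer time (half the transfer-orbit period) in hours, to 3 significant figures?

The Hohmann ellipse has a_t = (r₁ + r₂)/2 = 36070 km.
By Kepler's third law the transfer-orbit period is T = 2π√(a_t³/μ), so t = T/2 = 34090 s.
Converting: 34090 s ÷ 3600 s/hour = 9.47 hours.

t = 9.47 hours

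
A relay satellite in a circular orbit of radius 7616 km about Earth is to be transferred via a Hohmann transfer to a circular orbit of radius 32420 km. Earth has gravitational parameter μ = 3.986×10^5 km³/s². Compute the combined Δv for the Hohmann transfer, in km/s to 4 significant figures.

Δv = 3.316 km/s

Transfer-ellipse semi-major axis a_t = (r₁ + r₂)/2 = (7616 + 32420)/2 = 20018 km.
At r₁ the circular-orbit speed is v₁ = √(μ/r₁) = 7.2344 km/s.
On the transfer ellipse at r₁, vis-viva gives v_p = √[μ(2/r₁ − 1/a_t)] = 9.2066 km/s.
First burn Δv₁ = |v_p − v₁| = 1.972 km/s.
At r₂, v₂ = √(μ/r₂) = 3.5064 km/s.
Transfer-orbit speed at r₂: v_a = √[μ(2/r₂ − 1/a_t)] = 2.1628 km/s.
Second burn Δv₂ = |v₂ − v_a| = 1.344 km/s.
Δv = Δv₁ + Δv₂ = 1.972 + 1.344 = 3.316 km/s.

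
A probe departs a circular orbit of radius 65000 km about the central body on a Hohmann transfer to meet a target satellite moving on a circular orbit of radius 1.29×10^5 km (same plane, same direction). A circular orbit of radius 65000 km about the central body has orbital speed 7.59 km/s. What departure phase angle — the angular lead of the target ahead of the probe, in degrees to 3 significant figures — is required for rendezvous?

From the circular-orbit relation v² = μ/r at r = 65000 km: μ = v²r = (7.59)² × 65000 = 3.74453×10^6 km³/s².
Transfer-ellipse semi-major axis a_t = (r₁ + r₂)/2 = (65000 + 1.290×10^5)/2 = 97000 km.
The half-period of the transfer ellipse is t = π√(a_t³/μ) = 49047 s.
The target's mean motion on its circular orbit is ω₂ = √(μ/r₂³) = 4.1765×10^-5 rad/s.
Angle swept by the target during transfer: ω₂·t = 2.0484 rad = 117.4°.
Arrival is 180° from departure on the ellipse, so φ = 180° − 117.4° = 62.6°.

φ = 62.6°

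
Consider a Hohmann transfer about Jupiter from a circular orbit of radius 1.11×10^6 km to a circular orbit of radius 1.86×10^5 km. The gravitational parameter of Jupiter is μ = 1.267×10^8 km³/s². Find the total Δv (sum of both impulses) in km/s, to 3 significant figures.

Δv = 13.0 km/s

Transfer-ellipse semi-major axis a_t = (r₁ + r₂)/2 = (1.110×10^6 + 1.860×10^5)/2 = 6.480×10^5 km.
At r₁ the circular-orbit speed is v₁ = √(μ/r₁) = 10.684 km/s.
Transfer-orbit speed at r₁ (vis-viva equation): v_a = √[μ(2/r₁ − 1/a_t)] = 5.7239 km/s.
First burn Δv₁ = |v_a − v₁| = 4.960 km/s.
Circular speed at r₂: v₂ = √(μ/r₂) = 26.10 km/s.
Transfer-orbit speed at r₂: v_p = √[μ(2/r₂ − 1/a_t)] = 34.16 km/s.
Second burn Δv₂ = |v₂ − v_p| = 8.060 km/s.
Total Δv = Δv₁ + Δv₂ = 13.02 km/s.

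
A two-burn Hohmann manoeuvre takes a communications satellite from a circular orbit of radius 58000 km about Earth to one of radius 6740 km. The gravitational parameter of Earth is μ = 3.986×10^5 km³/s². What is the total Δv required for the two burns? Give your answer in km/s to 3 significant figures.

Δv = 4.03 km/s

Transfer-ellipse semi-major axis a_t = (r₁ + r₂)/2 = (58000 + 6740)/2 = 32370 km.
Circular speed at r₁: v₁ = √(μ/r₁) = √(3.986×10^5/58000) = 2.6215 km/s.
Transfer-orbit speed at r₁ (vis-viva): v_a = √[μ(2/r₁ − 1/a_t)] = 1.1962 km/s.
First burn Δv₁ = |v_a − v₁| = 1.425 km/s.
Circular speed at r₂: v₂ = √(μ/r₂) = 7.6902 km/s.
Transfer-orbit speed at r₂: v_p = √[μ(2/r₂ − 1/a_t)] = 10.294 km/s.
Second burn Δv₂ = |v₂ − v_p| = 2.604 km/s.
Total Δv = Δv₁ + Δv₂ = 4.029 km/s.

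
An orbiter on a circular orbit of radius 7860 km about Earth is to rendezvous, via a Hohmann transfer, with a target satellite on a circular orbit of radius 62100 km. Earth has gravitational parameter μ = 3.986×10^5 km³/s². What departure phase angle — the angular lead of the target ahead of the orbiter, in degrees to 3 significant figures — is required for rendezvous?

φ = 104°

Semi-major axis of the transfer orbit: a_t = (7860 + 62100)/2 = 34980 km.
The half-period of the transfer ellipse is t = π√(a_t³/μ) = 32554.49 s.
The target's mean motion on its circular orbit is ω₂ = √(μ/r₂³) = 4.079728×10^-5 rad/s.
Angle swept by the target during transfer: ω₂·t = 1.32813 rad = 76.10°.
Arrival is 180° from departure on the ellipse, so φ = 180° − 76.10° = 104°.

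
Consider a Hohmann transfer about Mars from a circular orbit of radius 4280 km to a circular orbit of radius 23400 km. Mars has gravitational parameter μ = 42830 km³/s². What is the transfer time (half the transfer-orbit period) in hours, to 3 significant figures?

The Hohmann ellipse has a_t = (r₁ + r₂)/2 = 13840 km.
Transfer time t = π√(a_t³/μ) = π√((13840)³ / 42830) = 24720 s.
Converting: 24720 s ÷ 3600 s/hour = 6.87 hours.

t = 6.87 hours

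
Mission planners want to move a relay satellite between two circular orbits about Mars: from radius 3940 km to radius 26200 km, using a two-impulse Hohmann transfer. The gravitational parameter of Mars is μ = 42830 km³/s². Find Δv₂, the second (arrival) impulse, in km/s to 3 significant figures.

Δv₂ = 0.625 km/s

The Hohmann ellipse has a_t = (r₁ + r₂)/2 = 15070 km.
On the circular orbit at r = 26200 km, v_c = √(μ/r) = 1.27857 km/s.
Transfer-orbit speed at the same r (vis-viva, a = a_t): v_t = √[μ(2/r − 1/a_t)] = 0.653755 km/s.
Δv₂ = |v_t − v_c| = |0.653755 − 1.27857| = 0.6248 km/s.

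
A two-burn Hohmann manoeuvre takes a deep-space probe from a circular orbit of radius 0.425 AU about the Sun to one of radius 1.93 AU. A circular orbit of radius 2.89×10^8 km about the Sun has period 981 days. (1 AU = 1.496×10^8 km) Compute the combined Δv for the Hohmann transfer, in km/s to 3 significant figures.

From Kepler's third law T² = 4π²r³/μ at r = 2.89×10^8 km, T = 981 days = 981 × 86400 s = 8.47584×10^7 s: μ = 4π²r³/T² = 1.32644×10^11 km³/s².
In km: r₁ = 0.425 × 1.496×10^8 = 6.358×10^7 km; r₂ = 1.93 × 1.496×10^8 = 2.88728×10^8 km.
The Hohmann ellipse has a_t = (r₁ + r₂)/2 = 1.76154×10^8 km.
Circular speed at r₁: v₁ = √(μ/r₁) = √(1.32644×10^11/6.358×10^7) = 45.68 km/s.
Transfer-orbit speed at r₁ (v² = μ(2/r − 1/a)): v_p = √[μ(2/r₁ − 1/a_t)] = 58.48 km/s.
First burn Δv₁ = |v_p − v₁| = 12.80 km/s.
Circular speed at r₂: v₂ = √(μ/r₂) = 21.434 km/s.
Transfer-orbit speed at r₂: v_a = √[μ(2/r₂ − 1/a_t)] = 12.877 km/s.
Second burn Δv₂ = |v₂ − v_a| = 8.557 km/s.
Total Δv = Δv₁ + Δv₂ = 21.36 km/s.

Δv = 21.4 km/s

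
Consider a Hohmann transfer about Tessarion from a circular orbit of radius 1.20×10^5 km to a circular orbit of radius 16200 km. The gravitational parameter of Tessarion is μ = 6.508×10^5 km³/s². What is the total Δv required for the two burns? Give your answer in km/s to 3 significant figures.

The Hohmann ellipse has a_t = (r₁ + r₂)/2 = 68100 km.
At r₁ the circular-orbit speed is v₁ = √(μ/r₁) = 2.329 km/s.
On the transfer ellipse at r₁, v² = μ(2/r − 1/a) gives v_a = √[μ(2/r₁ − 1/a_t)] = 1.136 km/s.
First burn Δv₁ = |v_a − v₁| = 1.193 km/s.
Circular speed at r₂: v₂ = √(μ/r₂) = 6.3382 km/s.
Transfer-orbit speed at r₂: v_p = √[μ(2/r₂ − 1/a_t)] = 8.4136 km/s.
Second burn Δv₂ = |v₂ − v_p| = 2.075 km/s.
Total Δv = Δv₁ + Δv₂ = 3.268 km/s.

Δv = 3.27 km/s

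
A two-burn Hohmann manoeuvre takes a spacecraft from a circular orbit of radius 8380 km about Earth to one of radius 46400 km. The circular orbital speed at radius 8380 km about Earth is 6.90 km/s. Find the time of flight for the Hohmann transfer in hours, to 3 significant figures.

From the circular-orbit relation v² = μ/r at r = 8380 km: μ = v²r = (6.90)² × 8380 = 3.98972×10^5 km³/s².
The Hohmann ellipse has a_t = (r₁ + r₂)/2 = 27390 km.
Transfer time t = π√(a_t³/μ) = π√((27390)³ / 3.98972×10^5) = 22550 s.
Converting: 22550 s ÷ 3600 s/hour = 6.26 hours.

t = 6.26 hours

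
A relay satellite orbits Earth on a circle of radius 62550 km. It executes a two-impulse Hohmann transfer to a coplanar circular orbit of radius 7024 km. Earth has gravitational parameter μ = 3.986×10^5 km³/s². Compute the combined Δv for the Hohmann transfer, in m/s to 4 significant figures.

Δv = 3958 m/s

The Hohmann ellipse has a_t = (r₁ + r₂)/2 = 34787 km.
At r₁ the circular-orbit speed is v₁ = √(μ/r₁) = 2.524 km/s.
Transfer-orbit speed at r₁ (vis-viva equation): v_a = √[μ(2/r₁ − 1/a_t)] = 1.134 km/s.
First burn Δv₁ = |v_a − v₁| = 1.390 km/s.
At r₂, v₂ = √(μ/r₂) = 7.5331 km/s.
Transfer-orbit speed at r₂: v_p = √[μ(2/r₂ − 1/a_t)] = 10.101 km/s.
Second burn Δv₂ = |v₂ − v_p| = 2.568 km/s.
Δv = Δv₁ + Δv₂ = 1.390 + 2.568 = 3.958 km/s.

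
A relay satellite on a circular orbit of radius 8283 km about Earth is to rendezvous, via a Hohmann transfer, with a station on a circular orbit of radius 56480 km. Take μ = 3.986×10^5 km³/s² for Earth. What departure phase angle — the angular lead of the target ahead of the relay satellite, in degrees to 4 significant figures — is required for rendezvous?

φ = 101.9°

The Hohmann ellipse has a_t = (r₁ + r₂)/2 = 32381.5 km.
The half-period of the transfer ellipse is t = π√(a_t³/μ) = 28995 s.
Target angular speed ω₂ = √(μ/r₂³) = 4.7036×10^-5 rad/s.
Angle swept by the target during transfer: ω₂·t = 1.3638 rad = 78.14°.
The relay satellite traverses 180° on the transfer ellipse, so the target must lead by 180° − 78.14° = 101.9°.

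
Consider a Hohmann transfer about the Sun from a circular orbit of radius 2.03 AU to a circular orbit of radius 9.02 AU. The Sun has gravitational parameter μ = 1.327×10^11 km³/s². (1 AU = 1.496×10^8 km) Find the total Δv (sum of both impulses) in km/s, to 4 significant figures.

Δv = 9.711 km/s

In km: r₁ = 2.03 × 1.496×10^8 = 3.03688×10^8 km; r₂ = 9.02 × 1.496×10^8 = 1.349392×10^9 km.
The Hohmann ellipse has a_t = (r₁ + r₂)/2 = 8.2654×10^8 km.
At r₁ the circular-orbit speed is v₁ = √(μ/r₁) = 20.904 km/s.
On the transfer ellipse at r₁, vis-viva gives v_p = √[μ(2/r₁ − 1/a_t)] = 26.709 km/s.
First burn Δv₁ = |v_p − v₁| = 5.805 km/s.
At r₂, v₂ = √(μ/r₂) = 9.917 km/s.
Transfer-orbit speed at r₂: v_a = √[μ(2/r₂ − 1/a_t)] = 6.011 km/s.
Second burn Δv₂ = |v₂ − v_a| = 3.906 km/s.
Δv = Δv₁ + Δv₂ = 5.805 + 3.906 = 9.711 km/s.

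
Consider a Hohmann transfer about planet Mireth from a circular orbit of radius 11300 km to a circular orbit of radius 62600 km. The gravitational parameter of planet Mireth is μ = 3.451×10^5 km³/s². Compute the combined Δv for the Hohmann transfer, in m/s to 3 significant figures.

The Hohmann ellipse has a_t = (r₁ + r₂)/2 = 36950 km.
At r₁ the circular-orbit speed is v₁ = √(μ/r₁) = 5.5263 km/s.
On the transfer ellipse at r₁, vis-viva gives v_p = √[μ(2/r₁ − 1/a_t)] = 7.1931 km/s.
First burn Δv₁ = |v_p − v₁| = 1.6668 km/s.
Circular speed at r₂: v₂ = √(μ/r₂) = 2.3479 km/s.
Transfer-orbit speed at r₂: v_a = √[μ(2/r₂ − 1/a_t)] = 1.2984 km/s.
Second burn Δv₂ = |v₂ − v_a| = 1.0495 km/s.
Total Δv = Δv₁ + Δv₂ = 2.716 km/s.

Δv = 2720 m/s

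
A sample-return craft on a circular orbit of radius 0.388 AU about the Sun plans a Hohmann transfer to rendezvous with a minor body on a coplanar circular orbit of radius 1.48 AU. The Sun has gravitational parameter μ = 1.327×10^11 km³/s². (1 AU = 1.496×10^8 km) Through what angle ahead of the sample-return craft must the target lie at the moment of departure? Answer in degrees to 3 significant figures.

In km: r₁ = 0.388 × 1.496×10^8 = 5.80448×10^7 km; r₂ = 1.48 × 1.496×10^8 = 2.21408×10^8 km.
Transfer-ellipse semi-major axis a_t = (r₁ + r₂)/2 = (5.80448×10^7 + 2.21408×10^8)/2 = 1.397264×10^8 km.
Transfer time t = π√(a_t³/μ) = 1.424×10^7 s.
The target's mean motion on its circular orbit is ω₂ = √(μ/r₂³) = 1.106×10^-7 rad/s.
Angle swept by the target during transfer: ω₂·t = 1.575 rad = 90.24°.
The sample-return craft traverses 180° on the transfer ellipse, so the target must lead by 180° − 90.24° = 89.8°.

φ = 89.8°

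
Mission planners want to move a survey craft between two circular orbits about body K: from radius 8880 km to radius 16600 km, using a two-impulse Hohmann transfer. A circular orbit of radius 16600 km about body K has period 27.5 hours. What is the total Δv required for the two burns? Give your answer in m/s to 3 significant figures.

From Kepler's third law T² = 4π²r³/μ at r = 16600 km, T = 27.5 hours = 27.5 × 3600 s = 99000 s: μ = 4π²r³/T² = 18425.3 km³/s².
Semi-major axis of the transfer orbit: a_t = (8880 + 16600)/2 = 12740 km.
At r₁ the circular-orbit speed is v₁ = √(μ/r₁) = 1.4405 km/s.
On the transfer ellipse at r₁, v² = μ(2/r − 1/a) gives v_p = √[μ(2/r₁ − 1/a_t)] = 1.6443 km/s.
First burn Δv₁ = |v_p − v₁| = 0.2038 km/s.
Circular speed at r₂: v₂ = √(μ/r₂) = 1.05354 km/s.
Transfer-orbit speed at r₂: v_a = √[μ(2/r₂ − 1/a_t)] = 0.879578 km/s.
Second burn Δv₂ = |v₂ − v_a| = 0.1740 km/s.
Δv = Δv₁ + Δv₂ = 0.2038 + 0.1740 = 0.3778 km/s.

Δv = 378 m/s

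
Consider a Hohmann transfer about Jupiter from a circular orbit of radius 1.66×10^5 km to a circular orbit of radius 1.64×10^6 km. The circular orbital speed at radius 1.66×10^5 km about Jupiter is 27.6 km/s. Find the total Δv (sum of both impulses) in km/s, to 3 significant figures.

Δv = 14.6 km/s

From the circular-orbit relation v² = μ/r at r = 1.66×10^5 km: μ = v²r = (27.6)² × 1.66×10^5 = 1.26452×10^8 km³/s².
The Hohmann ellipse has a_t = (r₁ + r₂)/2 = 9.030×10^5 km.
Circular speed at r₁: v₁ = √(μ/r₁) = √(1.26452×10^8/1.660×10^5) = 27.600 km/s.
On the transfer ellipse at r₁, vis-viva equation gives v_p = √[μ(2/r₁ − 1/a_t)] = 37.195 km/s.
First burn Δv₁ = |v_p − v₁| = 9.595 km/s.
At r₂, v₂ = √(μ/r₂) = 8.781 km/s.
Transfer-orbit speed at r₂: v_a = √[μ(2/r₂ − 1/a_t)] = 3.765 km/s.
Second burn Δv₂ = |v₂ − v_a| = 5.016 km/s.
Total Δv = Δv₁ + Δv₂ = 14.61 km/s.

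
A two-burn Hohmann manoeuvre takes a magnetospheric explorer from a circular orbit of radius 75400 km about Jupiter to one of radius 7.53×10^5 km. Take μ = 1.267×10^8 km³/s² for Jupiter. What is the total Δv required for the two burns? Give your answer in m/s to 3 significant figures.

The Hohmann ellipse has a_t = (r₁ + r₂)/2 = 4.142×10^5 km.
At r₁ the circular-orbit speed is v₁ = √(μ/r₁) = 40.99 km/s.
Transfer-orbit speed at r₁ (vis-viva): v_p = √[μ(2/r₁ − 1/a_t)] = 55.27 km/s.
First burn Δv₁ = |v_p − v₁| = 14.28 km/s.
At r₂, v₂ = √(μ/r₂) = 12.9715 km/s.
Transfer-orbit speed at r₂: v_a = √[μ(2/r₂ − 1/a_t)] = 5.53441 km/s.
Second burn Δv₂ = |v₂ − v_a| = 7.437 km/s.
Total Δv = Δv₁ + Δv₂ = 21.72 km/s.

Δv = 21700 m/s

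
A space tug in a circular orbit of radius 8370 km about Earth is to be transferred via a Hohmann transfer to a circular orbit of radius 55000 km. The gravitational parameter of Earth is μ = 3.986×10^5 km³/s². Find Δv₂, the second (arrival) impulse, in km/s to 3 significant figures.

Δv₂ = 1.31 km/s

Semi-major axis of the transfer orbit: a_t = (8370 + 55000)/2 = 31685 km.
On the circular orbit at r = 55000 km, v_c = √(μ/r) = 2.692 km/s.
Vis-viva on the transfer ellipse at r = 55000 km gives v_t = √[μ(2/r − 1/a_t)] = 1.384 km/s.
Δv₂ = |v_t − v_c| = |1.384 − 2.692| = 1.308 km/s.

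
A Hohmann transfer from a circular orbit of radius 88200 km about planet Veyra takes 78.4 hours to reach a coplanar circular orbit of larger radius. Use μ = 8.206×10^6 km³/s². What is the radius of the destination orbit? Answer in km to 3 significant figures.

Transfer time t = 78.4 hours = 2.8224×10^5 s, and t = π√(a_t³/μ).
So a_t = (μ t²/π²)^(1/3) = (8.206×10^6 × (2.8224×10^5)² / π²)^(1/3) = 4.0460×10^5 km.
Since a_t = (r₁ + r₂)/2, r₂ = 2a_t − r₁ = 2×4.0460×10^5 − 88200 = 7.210×10^5 km.

r₂ = 7.21×10^5 km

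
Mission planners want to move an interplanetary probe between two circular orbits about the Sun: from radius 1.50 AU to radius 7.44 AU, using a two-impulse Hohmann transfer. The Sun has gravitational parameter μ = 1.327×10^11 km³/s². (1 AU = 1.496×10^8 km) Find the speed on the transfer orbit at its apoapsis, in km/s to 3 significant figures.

In km: r₁ = 1.50 × 1.496×10^8 = 2.244×10^8 km; r₂ = 7.44 × 1.496×10^8 = 1.113024×10^9 km.
The Hohmann ellipse has a_t = (r₁ + r₂)/2 = 6.68712×10^8 km.
At apoapsis, r = 1.113024×10^9 km.
Applying v² = μ(2/r − 1/a_t): v = 6.325 km/s.

v = 6.33 km/s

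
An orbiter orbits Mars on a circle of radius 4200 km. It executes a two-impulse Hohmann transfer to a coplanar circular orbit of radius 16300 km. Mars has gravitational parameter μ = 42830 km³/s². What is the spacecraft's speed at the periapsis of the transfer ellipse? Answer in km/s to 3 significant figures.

Semi-major axis of the transfer orbit: a_t = (4200 + 16300)/2 = 10250 km.
The periapsis of the transfer ellipse is at r = 4200 km.
Vis-viva: v = √[μ(2/r − 1/a_t)] = √[42830 × (2/4200 − 1/10250)] = 4.027 km/s.

v = 4.03 km/s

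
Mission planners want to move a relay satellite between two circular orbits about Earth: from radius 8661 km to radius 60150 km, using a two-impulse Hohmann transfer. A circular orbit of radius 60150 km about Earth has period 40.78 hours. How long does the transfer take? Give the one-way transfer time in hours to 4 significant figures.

t = 8.821 hours

From Kepler's third law T² = 4π²r³/μ at r = 60150 km, T = 40.78 hours = 40.78 × 3600 s = 1.46808×10^5 s: μ = 4π²r³/T² = 3.98627×10^5 km³/s².
The Hohmann ellipse has a_t = (r₁ + r₂)/2 = 34405.5 km.
Half the transfer-orbit period gives t = π√(a_t³/μ) = 31755 s.
Converting: 31755 s ÷ 3600 s/hour = 8.821 hours.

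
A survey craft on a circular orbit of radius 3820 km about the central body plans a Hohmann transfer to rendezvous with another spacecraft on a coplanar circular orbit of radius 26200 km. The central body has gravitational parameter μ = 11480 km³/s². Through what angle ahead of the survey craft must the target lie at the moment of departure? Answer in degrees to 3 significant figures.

Semi-major axis of the transfer orbit: a_t = (3820 + 26200)/2 = 15010 km.
The half-period of the transfer ellipse is t = π√(a_t³/μ) = 53920 s.
The target's mean motion on its circular orbit is ω₂ = √(μ/r₂³) = 2.5265×10^-5 rad/s.
Angle swept by the target during transfer: ω₂·t = 1.3623 rad = 78.05°.
Arrival is 180° from departure on the ellipse, so φ = 180° − 78.05° = 102°.

φ = 102°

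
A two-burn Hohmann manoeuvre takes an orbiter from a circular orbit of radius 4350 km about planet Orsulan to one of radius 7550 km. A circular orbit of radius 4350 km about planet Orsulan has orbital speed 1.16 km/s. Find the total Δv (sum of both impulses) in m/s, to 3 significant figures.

Δv = 274 m/s

From the circular-orbit relation v² = μ/r at r = 4350 km: μ = v²r = (1.16)² × 4350 = 5853.36 km³/s².
Transfer-ellipse semi-major axis a_t = (r₁ + r₂)/2 = (4350 + 7550)/2 = 5950 km.
At r₁ the circular-orbit speed is v₁ = √(μ/r₁) = 1.1600 km/s.
On the transfer ellipse at r₁, vis-viva gives v_p = √[μ(2/r₁ − 1/a_t)] = 1.3067 km/s.
First burn Δv₁ = |v_p − v₁| = 0.1467 km/s.
At r₂, v₂ = √(μ/r₂) = 0.8805 km/s.
Transfer-orbit speed at r₂: v_a = √[μ(2/r₂ − 1/a_t)] = 0.7529 km/s.
Second burn Δv₂ = |v₂ − v_a| = 0.1276 km/s.
Total Δv = Δv₁ + Δv₂ = 0.2743 km/s.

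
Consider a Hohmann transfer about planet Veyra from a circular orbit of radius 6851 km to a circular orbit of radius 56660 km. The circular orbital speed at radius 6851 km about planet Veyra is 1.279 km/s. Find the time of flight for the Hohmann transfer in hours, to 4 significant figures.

t = 46.65 hours

From the circular-orbit relation v² = μ/r at r = 6851 km: μ = v²r = (1.279)² × 6851 = 11207.1 km³/s².
The Hohmann ellipse has a_t = (r₁ + r₂)/2 = 31755.5 km.
Half the transfer-orbit period gives t = π√(a_t³/μ) = 1.6793×10^5 s.
Converting: 1.6793×10^5 s ÷ 3600 s/hour = 46.65 hours.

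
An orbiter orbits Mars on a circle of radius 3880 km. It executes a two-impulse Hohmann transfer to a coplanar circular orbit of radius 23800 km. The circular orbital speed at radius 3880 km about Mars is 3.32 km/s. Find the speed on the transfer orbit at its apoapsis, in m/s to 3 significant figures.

From the circular-orbit relation v² = μ/r at r = 3880 km: μ = v²r = (3.32)² × 3880 = 42766.9 km³/s².
Transfer-ellipse semi-major axis a_t = (r₁ + r₂)/2 = (3880 + 23800)/2 = 13840 km.
The apoapsis of the transfer ellipse is at r = 23800 km.
Vis-viva: v = √[μ(2/r − 1/a_t)] = √[42766.9 × (2/23800 − 1/13840)] = 0.7098 km/s.

v = 710 m/s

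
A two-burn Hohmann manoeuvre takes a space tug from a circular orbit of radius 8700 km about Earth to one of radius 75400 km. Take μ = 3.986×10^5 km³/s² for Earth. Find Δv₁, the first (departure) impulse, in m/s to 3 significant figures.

The Hohmann ellipse has a_t = (r₁ + r₂)/2 = 42050 km.
Circular speed at r = 8700 km: v_c = √(μ/r) = 6.769 km/s.
Vis-viva on the transfer ellipse at r = 8700 km gives v_t = √[μ(2/r − 1/a_t)] = 9.064 km/s.
Δv₁ = |v_t − v_c| = |9.064 − 6.769| = 2.295 km/s.

Δv₁ = 2300 m/s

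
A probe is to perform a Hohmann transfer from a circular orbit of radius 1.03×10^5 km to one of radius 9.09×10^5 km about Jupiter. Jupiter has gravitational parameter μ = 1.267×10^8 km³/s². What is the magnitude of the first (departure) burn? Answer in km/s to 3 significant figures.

The Hohmann ellipse has a_t = (r₁ + r₂)/2 = 5.060×10^5 km.
Circular speed at r = 1.030×10^5 km: v_c = √(μ/r) = 35.07 km/s.
Vis-viva on the transfer ellipse at r = 1.030×10^5 km gives v_t = √[μ(2/r − 1/a_t)] = 47.01 km/s.
Δv₁ = |v_t − v_c| = |47.01 − 35.07| = 11.94 km/s.

Δv₁ = 11.9 km/s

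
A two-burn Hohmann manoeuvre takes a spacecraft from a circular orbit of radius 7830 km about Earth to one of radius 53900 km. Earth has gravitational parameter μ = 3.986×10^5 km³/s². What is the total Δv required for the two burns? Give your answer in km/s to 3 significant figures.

Δv = 3.64 km/s

Transfer-ellipse semi-major axis a_t = (r₁ + r₂)/2 = (7830 + 53900)/2 = 30865 km.
At r₁ the circular-orbit speed is v₁ = √(μ/r₁) = 7.1349 km/s.
On the transfer ellipse at r₁, vis-viva gives v_p = √[μ(2/r₁ − 1/a_t)] = 9.4286 km/s.
First burn Δv₁ = |v_p − v₁| = 2.2937 km/s.
At r₂, v₂ = √(μ/r₂) = 2.7194 km/s.
Transfer-orbit speed at r₂: v_a = √[μ(2/r₂ − 1/a_t)] = 1.3697 km/s.
Second burn Δv₂ = |v₂ − v_a| = 1.3497 km/s.
Δv = Δv₁ + Δv₂ = 2.2937 + 1.3497 = 3.643 km/s.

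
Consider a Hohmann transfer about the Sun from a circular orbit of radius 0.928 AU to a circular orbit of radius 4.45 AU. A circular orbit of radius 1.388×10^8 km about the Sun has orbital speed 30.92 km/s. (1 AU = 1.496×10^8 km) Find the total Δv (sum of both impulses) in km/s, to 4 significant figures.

Δv = 14.68 km/s

From the circular-orbit relation v² = μ/r at r = 1.388×10^8 km: μ = v²r = (30.92)² × 1.388×10^8 = 1.32699×10^11 km³/s².
In km: r₁ = 0.928 × 1.496×10^8 = 1.388288×10^8 km; r₂ = 4.45 × 1.496×10^8 = 6.6572×10^8 km.
Semi-major axis of the transfer orbit: a_t = (1.388288×10^8 + 6.6572×10^8)/2 = 4.022744×10^8 km.
At r₁ the circular-orbit speed is v₁ = √(μ/r₁) = 30.917 km/s.
On the transfer ellipse at r₁, v² = μ(2/r − 1/a) gives v_p = √[μ(2/r₁ − 1/a_t)] = 39.772 km/s.
First burn Δv₁ = |v_p − v₁| = 8.855 km/s.
Circular speed at r₂: v₂ = √(μ/r₂) = 14.118 km/s.
Transfer-orbit speed at r₂: v_a = √[μ(2/r₂ − 1/a_t)] = 8.2941 km/s.
Second burn Δv₂ = |v₂ − v_a| = 5.824 km/s.
Total Δv = Δv₁ + Δv₂ = 14.68 km/s.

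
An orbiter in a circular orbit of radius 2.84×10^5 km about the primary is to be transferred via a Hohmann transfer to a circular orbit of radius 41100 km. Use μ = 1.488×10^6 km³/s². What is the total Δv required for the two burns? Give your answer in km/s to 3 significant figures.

The Hohmann ellipse has a_t = (r₁ + r₂)/2 = 1.6255×10^5 km.
Circular speed at r₁: v₁ = √(μ/r₁) = √(1.488×10^6/2.840×10^5) = 2.289 km/s.
Transfer-orbit speed at r₁ (vis-viva): v_a = √[μ(2/r₁ − 1/a_t)] = 1.151 km/s.
First burn Δv₁ = |v_a − v₁| = 1.138 km/s.
At r₂, v₂ = √(μ/r₂) = 6.017 km/s.
Transfer-orbit speed at r₂: v_p = √[μ(2/r₂ − 1/a_t)] = 7.953 km/s.
Second burn Δv₂ = |v₂ − v_p| = 1.936 km/s.
Δv = Δv₁ + Δv₂ = 1.138 + 1.936 = 3.074 km/s.

Δv = 3.07 km/s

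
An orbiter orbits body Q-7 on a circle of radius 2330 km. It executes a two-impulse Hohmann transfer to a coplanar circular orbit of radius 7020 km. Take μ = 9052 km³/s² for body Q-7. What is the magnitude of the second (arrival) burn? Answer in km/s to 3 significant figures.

Δv₂ = 0.334 km/s

Transfer-ellipse semi-major axis a_t = (r₁ + r₂)/2 = (2330 + 7020)/2 = 4675 km.
On the circular orbit at r = 7020 km, v_c = √(μ/r) = 1.13554 km/s.
Transfer-orbit speed at the same r (vis-viva, a = a_t): v_t = √[μ(2/r − 1/a_t)] = 0.801661 km/s.
Δv₂ = |v_t − v_c| = |0.801661 − 1.13554| = 0.3339 km/s.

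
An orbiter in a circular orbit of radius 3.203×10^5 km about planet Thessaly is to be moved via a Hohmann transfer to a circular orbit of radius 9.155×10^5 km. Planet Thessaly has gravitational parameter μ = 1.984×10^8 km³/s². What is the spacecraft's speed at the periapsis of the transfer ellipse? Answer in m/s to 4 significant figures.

Semi-major axis of the transfer orbit: a_t = (3.203×10^5 + 9.155×10^5)/2 = 6.179×10^5 km.
At periapsis, r = 3.203×10^5 km.
Applying v² = μ(2/r − 1/a_t): v = 30.29 km/s.

v = 30290 m/s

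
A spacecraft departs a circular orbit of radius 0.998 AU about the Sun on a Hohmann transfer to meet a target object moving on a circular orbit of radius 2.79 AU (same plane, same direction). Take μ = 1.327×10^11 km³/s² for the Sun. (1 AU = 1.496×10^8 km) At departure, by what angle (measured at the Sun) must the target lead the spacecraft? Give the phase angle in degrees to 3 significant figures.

φ = 79.3°

In km: r₁ = 0.998 × 1.496×10^8 = 1.493008×10^8 km; r₂ = 2.79 × 1.496×10^8 = 4.17384×10^8 km.
The Hohmann ellipse has a_t = (r₁ + r₂)/2 = 2.833424×10^8 km.
The half-period of the transfer ellipse is t = π√(a_t³/μ) = 4.113×10^7 s.
Target angular speed ω₂ = √(μ/r₂³) = 4.272×10^-8 rad/s.
Angle swept by the target during transfer: ω₂·t = 1.757 rad = 100.7°.
Arrival is 180° from departure on the ellipse, so φ = 180° − 100.7° = 79.3°.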